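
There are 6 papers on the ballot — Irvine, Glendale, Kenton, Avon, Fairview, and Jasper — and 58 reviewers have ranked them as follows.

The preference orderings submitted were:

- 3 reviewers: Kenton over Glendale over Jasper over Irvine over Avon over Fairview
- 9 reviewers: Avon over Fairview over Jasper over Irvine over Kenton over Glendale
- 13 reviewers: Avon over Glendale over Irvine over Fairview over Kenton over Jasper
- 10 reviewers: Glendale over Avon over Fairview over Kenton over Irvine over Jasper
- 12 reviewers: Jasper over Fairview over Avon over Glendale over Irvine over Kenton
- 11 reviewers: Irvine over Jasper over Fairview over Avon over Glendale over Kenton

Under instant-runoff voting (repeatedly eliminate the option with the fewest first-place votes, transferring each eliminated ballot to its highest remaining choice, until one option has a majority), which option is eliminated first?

Round 1: Avon 22, Jasper 12, Irvine 11, Glendale 10, Kenton 3, Fairview 0. Fairview has the fewest and is eliminated.
Round 2: Avon 22, Jasper 12, Irvine 11, Glendale 10, Kenton 3. Kenton has the fewest and is eliminated.
Round 3: Avon 22, Glendale 13, Jasper 12, Irvine 11. Irvine has the fewest and is eliminated.
Round 4: Jasper 23, Avon 22, Glendale 13. Glendale has the fewest and is eliminated.
Round 5: Avon 32, Jasper 26. Avon has a majority.

Fairview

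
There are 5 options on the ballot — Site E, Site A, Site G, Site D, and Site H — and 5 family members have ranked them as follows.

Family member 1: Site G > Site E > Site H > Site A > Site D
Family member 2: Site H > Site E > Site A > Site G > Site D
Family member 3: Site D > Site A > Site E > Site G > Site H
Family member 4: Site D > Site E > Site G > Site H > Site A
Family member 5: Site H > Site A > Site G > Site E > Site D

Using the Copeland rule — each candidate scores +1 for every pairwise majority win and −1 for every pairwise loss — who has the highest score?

Pairwise results:
  Site E vs Site A: Site E wins 3–2.
  Site E vs Site G: Site E wins 3–2.
  Site E vs Site D: Site E wins 3–2.
  Site E vs Site H: Site E wins 3–2.
  Site A vs Site G: Site A wins 3–2.
  Site A vs Site D: Site A wins 3–2.
  Site A vs Site H: Site H wins 4–1.
  Site G vs Site D: Site G wins 3–2.
  Site G vs Site H: Site G wins 3–2.
  Site D vs Site H: Site H wins 3–2.
Copeland scores (wins − losses):
  Site E: 4 − 0 = 4
  Site A: 2 − 2 = 0
  Site G: 2 − 2 = 0
  Site D: 0 − 4 = -4
  Site H: 2 − 2 = 0
Site E has the best Copeland score.

Site E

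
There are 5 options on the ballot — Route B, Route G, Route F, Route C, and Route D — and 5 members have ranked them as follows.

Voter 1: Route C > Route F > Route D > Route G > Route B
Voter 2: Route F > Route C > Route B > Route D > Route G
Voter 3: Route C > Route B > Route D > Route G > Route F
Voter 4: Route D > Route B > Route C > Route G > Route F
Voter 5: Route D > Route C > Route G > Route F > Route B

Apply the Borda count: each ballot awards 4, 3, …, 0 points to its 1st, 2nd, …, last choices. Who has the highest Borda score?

Borda scores:
  Route B: 0 + 2 + 3 + 3 + 0 = 8
  Route G: 1 + 0 + 1 + 1 + 2 = 5
  Route F: 3 + 4 + 0 + 0 + 1 = 8
  Route C: 4 + 3 + 4 + 2 + 3 = 16
  Route D: 2 + 1 + 2 + 4 + 4 = 13
Route C has the highest total.

Route C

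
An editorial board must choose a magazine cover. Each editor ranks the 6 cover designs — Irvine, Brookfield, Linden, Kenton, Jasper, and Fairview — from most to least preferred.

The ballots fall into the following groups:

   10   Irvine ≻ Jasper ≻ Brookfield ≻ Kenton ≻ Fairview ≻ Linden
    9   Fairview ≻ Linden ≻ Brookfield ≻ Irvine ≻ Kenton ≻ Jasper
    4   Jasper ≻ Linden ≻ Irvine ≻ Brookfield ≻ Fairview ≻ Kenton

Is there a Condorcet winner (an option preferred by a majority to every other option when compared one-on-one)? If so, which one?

Head-to-head results (23 voters total):
Irvine vs Brookfield: Irvine wins 14–9.
Irvine vs Linden: Linden wins 13–10.
Irvine vs Kenton: Irvine wins 23–0.
Irvine vs Jasper: Irvine wins 19–4.
Irvine vs Fairview: Irvine wins 14–9.
Brookfield vs Linden: Linden wins 13–10.
Brookfield vs Kenton: Brookfield wins 23–0.
Brookfield vs Jasper: Jasper wins 14–9.
Brookfield vs Fairview: Brookfield wins 14–9.
Linden vs Kenton: Linden wins 13–10.
Linden vs Jasper: Jasper wins 14–9.
Linden vs Fairview: Fairview wins 19–4.
Kenton vs Jasper: Jasper wins 14–9.
Kenton vs Fairview: Fairview wins 13–10.
Jasper vs Fairview: Jasper wins 14–9.
No candidate beats all others: Irvine beats Jasper beats Linden beats Irvine, a majority cycle.

No Condorcet winner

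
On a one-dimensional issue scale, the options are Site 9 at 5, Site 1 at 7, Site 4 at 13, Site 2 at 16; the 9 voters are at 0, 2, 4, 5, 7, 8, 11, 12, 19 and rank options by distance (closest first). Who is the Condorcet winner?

With single-peaked preferences on a line, the Condorcet winner is the candidate closest to the median voter.
The median voter (position 7) is closest to Site 1 at 7.
Check: Site 1 vs Site 9 — voters closer to Site 1: 5 of 9.

Site 1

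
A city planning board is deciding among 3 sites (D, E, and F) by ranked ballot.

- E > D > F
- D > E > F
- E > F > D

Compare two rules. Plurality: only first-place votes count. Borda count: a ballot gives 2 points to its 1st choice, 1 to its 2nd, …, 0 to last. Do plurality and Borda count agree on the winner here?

Yes

Plurality first-place counts: D 1, E 2, F 0 → E.
Borda totals: D 3, E 5, F 1 → E.
The two rules agree on E.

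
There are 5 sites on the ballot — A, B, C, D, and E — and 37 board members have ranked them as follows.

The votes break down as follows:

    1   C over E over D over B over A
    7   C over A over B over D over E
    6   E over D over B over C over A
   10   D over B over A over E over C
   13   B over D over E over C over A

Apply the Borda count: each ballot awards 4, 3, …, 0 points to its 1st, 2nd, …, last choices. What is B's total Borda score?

Borda scores:
  A: 0 + 7·3 + 6·0 + 10·2 + 13·0 = 41
  B: 1 + 7·2 + 6·2 + 10·3 + 13·4 = 109
  C: 4 + 7·4 + 6·1 + 10·0 + 13·1 = 51
  D: 2 + 7·1 + 6·3 + 10·4 + 13·3 = 106
  E: 3 + 7·0 + 6·4 + 10·1 + 13·2 = 63

109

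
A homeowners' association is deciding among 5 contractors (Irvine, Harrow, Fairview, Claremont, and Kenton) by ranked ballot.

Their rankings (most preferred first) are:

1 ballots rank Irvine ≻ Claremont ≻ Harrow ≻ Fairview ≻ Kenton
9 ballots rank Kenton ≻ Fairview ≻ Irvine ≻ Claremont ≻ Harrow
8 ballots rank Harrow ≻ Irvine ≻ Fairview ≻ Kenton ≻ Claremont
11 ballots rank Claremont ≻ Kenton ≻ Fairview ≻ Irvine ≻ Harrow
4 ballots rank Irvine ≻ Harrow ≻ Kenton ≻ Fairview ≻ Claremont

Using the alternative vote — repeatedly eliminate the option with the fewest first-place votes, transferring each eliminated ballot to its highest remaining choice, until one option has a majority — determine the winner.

Round 1: Claremont 11, Kenton 9, Harrow 8, Irvine 5, Fairview 0. Fairview has the fewest and is eliminated.
Round 2: Claremont 11, Kenton 9, Harrow 8, Irvine 5. Irvine has the fewest and is eliminated.
Round 3: Harrow 12, Claremont 12, Kenton 9. Kenton has the fewest and is eliminated.
Round 4: Claremont 21, Harrow 12. Claremont has a majority.

Claremont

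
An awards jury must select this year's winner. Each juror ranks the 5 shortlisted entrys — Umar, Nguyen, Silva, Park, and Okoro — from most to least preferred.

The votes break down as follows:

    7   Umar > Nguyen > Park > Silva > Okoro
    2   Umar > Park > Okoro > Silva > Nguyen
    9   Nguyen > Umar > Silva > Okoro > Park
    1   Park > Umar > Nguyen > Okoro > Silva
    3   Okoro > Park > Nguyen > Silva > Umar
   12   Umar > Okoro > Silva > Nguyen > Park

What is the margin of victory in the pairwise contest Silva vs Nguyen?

6

Ballots ranking Silva above Nguyen: 2+12 = 14.
Ballots ranking Nguyen above Silva: 7+9+1+3 = 20.
Nguyen wins 20–14, a margin of 6.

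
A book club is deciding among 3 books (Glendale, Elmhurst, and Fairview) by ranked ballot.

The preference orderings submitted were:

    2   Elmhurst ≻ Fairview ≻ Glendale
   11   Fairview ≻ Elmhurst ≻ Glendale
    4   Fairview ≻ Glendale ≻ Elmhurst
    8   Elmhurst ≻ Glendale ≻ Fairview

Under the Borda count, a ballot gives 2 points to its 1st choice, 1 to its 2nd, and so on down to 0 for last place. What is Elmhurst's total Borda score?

Borda scores:
  Glendale: 2·0 + 11·0 + 4·1 + 8·1 = 12
  Elmhurst: 2·2 + 11·1 + 4·0 + 8·2 = 31
  Fairview: 2·1 + 11·2 + 4·2 + 8·0 = 32

31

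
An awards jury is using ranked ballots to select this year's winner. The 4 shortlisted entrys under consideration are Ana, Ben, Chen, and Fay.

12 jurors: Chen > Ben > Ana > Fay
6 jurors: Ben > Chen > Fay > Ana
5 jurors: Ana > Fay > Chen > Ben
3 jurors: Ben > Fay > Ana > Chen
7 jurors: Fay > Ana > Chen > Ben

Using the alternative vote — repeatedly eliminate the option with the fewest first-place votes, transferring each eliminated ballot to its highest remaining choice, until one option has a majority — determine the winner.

Chen

Round 1: Chen 12, Ben 9, Fay 7, Ana 5. Ana has the fewest and is eliminated.
Round 2: Chen 12, Fay 12, Ben 9. Ben has the fewest and is eliminated.
Round 3: Chen 18, Fay 15. Chen has a majority.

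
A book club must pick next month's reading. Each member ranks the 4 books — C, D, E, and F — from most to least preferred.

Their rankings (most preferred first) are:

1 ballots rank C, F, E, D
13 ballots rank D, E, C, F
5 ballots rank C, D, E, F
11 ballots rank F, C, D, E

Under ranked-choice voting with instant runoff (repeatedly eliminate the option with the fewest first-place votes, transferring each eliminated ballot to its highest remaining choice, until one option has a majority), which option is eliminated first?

Round 1: D 13, F 11, C 6, E 0. E has the fewest and is eliminated.
Round 2: D 13, F 11, C 6. C has the fewest and is eliminated.
Round 3: D 18, F 12. D has a majority.

E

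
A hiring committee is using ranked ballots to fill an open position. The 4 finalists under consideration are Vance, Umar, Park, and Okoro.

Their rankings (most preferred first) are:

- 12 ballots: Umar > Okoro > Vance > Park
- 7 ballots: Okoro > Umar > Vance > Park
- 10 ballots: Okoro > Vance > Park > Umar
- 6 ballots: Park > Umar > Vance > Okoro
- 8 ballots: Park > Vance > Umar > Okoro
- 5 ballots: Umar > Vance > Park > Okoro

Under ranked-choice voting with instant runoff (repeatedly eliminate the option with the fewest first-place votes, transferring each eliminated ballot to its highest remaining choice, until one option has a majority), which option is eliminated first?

Round 1: Umar 17, Okoro 17, Park 14, Vance 0. Vance has the fewest and is eliminated.
Round 2: Umar 17, Okoro 17, Park 14. Park has the fewest and is eliminated.
Round 3: Umar 31, Okoro 17. Umar has a majority.

Vance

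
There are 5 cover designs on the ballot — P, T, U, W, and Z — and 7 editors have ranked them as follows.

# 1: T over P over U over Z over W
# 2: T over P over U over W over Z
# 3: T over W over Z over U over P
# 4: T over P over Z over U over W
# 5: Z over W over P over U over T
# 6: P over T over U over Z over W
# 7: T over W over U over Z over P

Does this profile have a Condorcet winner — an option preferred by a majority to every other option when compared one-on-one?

Head-to-head results (7 voters total):
P vs T: T wins 5–2.
P vs U: P wins 5–2.
P vs W: P wins 4–3.
P vs Z: P wins 4–3.
T vs U: T wins 6–1.
T vs W: T wins 6–1.
T vs Z: T wins 6–1.
U vs W: U wins 4–3.
U vs Z: U wins 4–3.
W vs Z: Z wins 4–3.
T beats each rival — P (5–2), U (6–1), W (6–1), Z (6–1) — so T is the Condorcet winner.

Yes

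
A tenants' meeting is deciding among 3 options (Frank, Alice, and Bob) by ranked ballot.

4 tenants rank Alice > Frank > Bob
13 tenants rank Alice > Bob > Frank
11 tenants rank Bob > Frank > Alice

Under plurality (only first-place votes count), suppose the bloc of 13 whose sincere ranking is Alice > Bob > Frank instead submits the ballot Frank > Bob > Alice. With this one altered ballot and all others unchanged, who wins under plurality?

First-place totals with the altered ballot: Frank 13, Alice 4, Bob 11.
The switch changes the winner from Alice to Frank.

Frank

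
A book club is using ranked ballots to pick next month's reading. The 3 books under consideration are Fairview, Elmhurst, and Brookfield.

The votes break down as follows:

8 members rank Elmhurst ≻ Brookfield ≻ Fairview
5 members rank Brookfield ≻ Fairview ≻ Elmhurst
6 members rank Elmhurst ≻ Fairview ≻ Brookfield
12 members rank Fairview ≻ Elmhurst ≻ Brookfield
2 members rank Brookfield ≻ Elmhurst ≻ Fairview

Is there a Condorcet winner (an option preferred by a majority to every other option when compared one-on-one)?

Head-to-head results (33 voters total):
Fairview vs Elmhurst: Fairview wins 17–16.
Fairview vs Brookfield: Fairview wins 18–15.
Elmhurst vs Brookfield: Elmhurst wins 26–7.
Fairview beats each rival — Elmhurst (17–16), Brookfield (18–15) — so Fairview is the Condorcet winner.

Yes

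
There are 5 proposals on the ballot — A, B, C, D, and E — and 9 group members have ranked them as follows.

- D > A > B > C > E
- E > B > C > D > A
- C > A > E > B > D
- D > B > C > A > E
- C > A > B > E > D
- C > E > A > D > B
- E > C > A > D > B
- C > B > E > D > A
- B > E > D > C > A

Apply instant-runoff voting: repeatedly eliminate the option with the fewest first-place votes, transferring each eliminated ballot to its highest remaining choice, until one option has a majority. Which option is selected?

C

Round 1: C 4, D 2, E 2, B 1, A 0. A has the fewest and is eliminated.
Round 2: C 4, D 2, E 2, B 1. B has the fewest and is eliminated.
Round 3: C 4, E 3, D 2. D has the fewest and is eliminated.
Round 4: C 6, E 3. C has a majority.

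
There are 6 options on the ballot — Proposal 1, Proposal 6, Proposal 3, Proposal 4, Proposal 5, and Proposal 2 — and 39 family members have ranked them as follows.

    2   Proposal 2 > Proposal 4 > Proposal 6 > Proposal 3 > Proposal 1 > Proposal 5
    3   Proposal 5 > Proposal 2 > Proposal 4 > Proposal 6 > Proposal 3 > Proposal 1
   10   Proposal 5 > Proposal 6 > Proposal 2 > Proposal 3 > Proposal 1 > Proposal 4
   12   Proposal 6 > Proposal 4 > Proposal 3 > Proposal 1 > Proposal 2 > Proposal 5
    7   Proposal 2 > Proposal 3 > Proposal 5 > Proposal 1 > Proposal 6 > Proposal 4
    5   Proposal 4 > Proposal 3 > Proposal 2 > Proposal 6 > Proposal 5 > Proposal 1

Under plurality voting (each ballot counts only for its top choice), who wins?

Proposal 5

First-place vote totals:
  Proposal 1: 0
  Proposal 6: 12
  Proposal 3: 0
  Proposal 4: 5
  Proposal 5: 13
  Proposal 2: 9
Proposal 5 has the most first-place votes.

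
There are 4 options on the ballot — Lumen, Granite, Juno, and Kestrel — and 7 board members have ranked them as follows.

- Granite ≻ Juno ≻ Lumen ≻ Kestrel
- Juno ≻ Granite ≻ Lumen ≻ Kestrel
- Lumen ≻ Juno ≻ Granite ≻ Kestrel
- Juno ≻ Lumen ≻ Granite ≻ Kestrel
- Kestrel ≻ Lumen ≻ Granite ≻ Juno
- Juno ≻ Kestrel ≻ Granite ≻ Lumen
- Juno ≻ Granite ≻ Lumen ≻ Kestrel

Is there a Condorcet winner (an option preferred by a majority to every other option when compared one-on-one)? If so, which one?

Juno

Head-to-head results (7 voters total):
Lumen vs Granite: Granite wins 4–3.
Lumen vs Juno: Juno wins 5–2.
Lumen vs Kestrel: Lumen wins 5–2.
Granite vs Juno: Juno wins 5–2.
Granite vs Kestrel: Granite wins 5–2.
Juno vs Kestrel: Juno wins 6–1.
Juno beats each rival — Lumen (5–2), Granite (5–2), Kestrel (6–1) — so Juno is the Condorcet winner.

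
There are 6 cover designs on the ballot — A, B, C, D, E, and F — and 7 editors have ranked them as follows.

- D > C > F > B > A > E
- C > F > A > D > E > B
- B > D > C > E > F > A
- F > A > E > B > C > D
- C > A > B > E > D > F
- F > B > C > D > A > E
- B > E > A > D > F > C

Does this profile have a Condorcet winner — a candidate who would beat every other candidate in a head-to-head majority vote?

Head-to-head results (7 voters total):
A vs B: B wins 4–3.
A vs C: C wins 5–2.
A vs D: A wins 4–3.
A vs E: A wins 5–2.
A vs F: F wins 5–2.
B vs C: B wins 4–3.
B vs D: B wins 5–2.
B vs E: B wins 5–2.
B vs F: F wins 4–3.
C vs D: C wins 4–3.
C vs E: C wins 5–2.
C vs F: C wins 4–3.
D vs E: D wins 4–3.
D vs F: D wins 4–3.
E vs F: F wins 4–3.
No candidate beats all others: A beats D beats F beats A, a majority cycle.

No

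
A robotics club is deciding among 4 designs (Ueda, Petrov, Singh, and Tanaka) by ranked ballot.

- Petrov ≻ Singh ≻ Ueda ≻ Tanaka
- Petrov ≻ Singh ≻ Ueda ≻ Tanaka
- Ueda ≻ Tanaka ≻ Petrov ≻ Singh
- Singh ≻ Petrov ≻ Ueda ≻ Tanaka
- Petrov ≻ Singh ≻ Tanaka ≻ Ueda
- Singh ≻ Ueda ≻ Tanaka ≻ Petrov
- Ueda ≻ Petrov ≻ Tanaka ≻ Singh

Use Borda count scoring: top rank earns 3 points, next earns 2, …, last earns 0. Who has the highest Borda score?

Borda scores:
  Ueda: 1 + 1 + 3 + 1 + 0 + 2 + 3 = 11
  Petrov: 3 + 3 + 1 + 2 + 3 + 0 + 2 = 14
  Singh: 2 + 2 + 0 + 3 + 2 + 3 + 0 = 12
  Tanaka: 0 + 0 + 2 + 0 + 1 + 1 + 1 = 5
Petrov has the highest total.

Petrov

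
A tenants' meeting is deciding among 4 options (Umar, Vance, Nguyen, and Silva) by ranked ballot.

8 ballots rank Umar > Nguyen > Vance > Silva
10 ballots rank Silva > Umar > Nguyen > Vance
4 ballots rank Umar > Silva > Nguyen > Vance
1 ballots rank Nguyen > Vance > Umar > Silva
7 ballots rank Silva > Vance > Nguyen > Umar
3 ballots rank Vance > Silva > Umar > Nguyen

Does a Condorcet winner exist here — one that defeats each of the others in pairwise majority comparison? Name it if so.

Silva

Head-to-head results (33 voters total):
Umar vs Vance: Umar wins 22–11.
Umar vs Nguyen: Umar wins 25–8.
Umar vs Silva: Silva wins 20–13.
Vance vs Nguyen: Nguyen wins 23–10.
Vance vs Silva: Silva wins 21–12.
Nguyen vs Silva: Silva wins 24–9.
Silva beats each rival — Umar (20–13), Vance (21–12), Nguyen (24–9) — so Silva is the Condorcet winner.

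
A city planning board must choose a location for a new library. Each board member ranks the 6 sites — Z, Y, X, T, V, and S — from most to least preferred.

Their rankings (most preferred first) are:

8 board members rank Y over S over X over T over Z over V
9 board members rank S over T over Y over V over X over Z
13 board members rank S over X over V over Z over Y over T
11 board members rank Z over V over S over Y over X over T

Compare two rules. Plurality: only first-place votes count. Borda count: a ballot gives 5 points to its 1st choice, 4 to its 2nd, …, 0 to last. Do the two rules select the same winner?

Yes

Plurality first-place counts: Z 11, Y 8, X 0, T 0, V 0, S 22 → S.
Borda totals: Z 89, Y 102, X 96, T 52, V 101, S 175 → S.
The two rules agree on S.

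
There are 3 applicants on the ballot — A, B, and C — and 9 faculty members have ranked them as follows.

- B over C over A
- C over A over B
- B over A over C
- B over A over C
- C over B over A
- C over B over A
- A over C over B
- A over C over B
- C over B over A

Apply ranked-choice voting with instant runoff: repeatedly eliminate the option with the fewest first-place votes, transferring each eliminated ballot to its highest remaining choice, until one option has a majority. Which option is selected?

Round 1: C 4, B 3, A 2. A has the fewest and is eliminated.
Round 2: C 6, B 3. C has a majority.

C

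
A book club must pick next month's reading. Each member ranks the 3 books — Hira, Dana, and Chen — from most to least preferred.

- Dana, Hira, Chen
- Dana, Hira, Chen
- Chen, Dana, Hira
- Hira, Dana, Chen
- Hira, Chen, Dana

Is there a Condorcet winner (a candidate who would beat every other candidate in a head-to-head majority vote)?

Yes

Head-to-head results (5 voters total):
Hira vs Dana: Dana wins 3–2.
Hira vs Chen: Hira wins 4–1.
Dana vs Chen: Dana wins 3–2.
Dana beats each rival — Hira (3–2), Chen (3–2) — so Dana is the Condorcet winner.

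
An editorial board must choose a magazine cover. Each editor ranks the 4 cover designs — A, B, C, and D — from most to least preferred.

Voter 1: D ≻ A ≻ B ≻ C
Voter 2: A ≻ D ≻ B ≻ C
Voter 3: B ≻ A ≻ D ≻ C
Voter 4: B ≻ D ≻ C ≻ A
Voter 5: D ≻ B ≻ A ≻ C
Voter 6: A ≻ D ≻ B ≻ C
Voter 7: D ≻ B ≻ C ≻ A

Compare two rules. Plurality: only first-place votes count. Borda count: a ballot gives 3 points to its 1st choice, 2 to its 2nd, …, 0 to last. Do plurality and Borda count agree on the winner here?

Yes

Plurality first-place counts: A 2, B 2, C 0, D 3 → D.
Borda totals: A 11, B 13, C 2, D 16 → D.
The two rules agree on D.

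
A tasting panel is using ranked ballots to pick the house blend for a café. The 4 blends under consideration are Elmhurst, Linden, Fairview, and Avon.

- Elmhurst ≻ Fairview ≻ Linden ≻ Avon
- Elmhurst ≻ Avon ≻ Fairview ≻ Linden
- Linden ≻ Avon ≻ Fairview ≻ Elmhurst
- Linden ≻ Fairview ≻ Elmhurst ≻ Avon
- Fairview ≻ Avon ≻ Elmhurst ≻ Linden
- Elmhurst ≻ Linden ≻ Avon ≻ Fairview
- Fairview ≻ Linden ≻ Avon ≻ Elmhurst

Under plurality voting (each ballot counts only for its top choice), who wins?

Elmhurst

First-place vote totals:
  Elmhurst: 3
  Linden: 2
  Fairview: 2
  Avon: 0
Elmhurst has the most first-place votes.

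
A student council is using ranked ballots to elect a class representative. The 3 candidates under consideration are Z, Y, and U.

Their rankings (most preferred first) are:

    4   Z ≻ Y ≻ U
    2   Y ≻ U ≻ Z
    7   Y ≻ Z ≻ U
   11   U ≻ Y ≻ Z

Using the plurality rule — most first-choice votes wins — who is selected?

U

First-place vote totals:
  Z: 4
  Y: 9
  U: 11
U has the most first-place votes.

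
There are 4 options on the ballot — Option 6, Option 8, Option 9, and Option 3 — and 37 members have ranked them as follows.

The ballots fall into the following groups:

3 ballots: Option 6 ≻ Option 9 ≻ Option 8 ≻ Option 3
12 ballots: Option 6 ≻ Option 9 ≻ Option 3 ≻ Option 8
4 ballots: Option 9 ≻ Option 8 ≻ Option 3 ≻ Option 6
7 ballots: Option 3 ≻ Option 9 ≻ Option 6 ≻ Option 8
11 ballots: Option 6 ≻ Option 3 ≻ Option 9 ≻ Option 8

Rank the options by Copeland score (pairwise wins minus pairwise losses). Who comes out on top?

Option 6

Pairwise results:
  Option 6 vs Option 8: Option 6 wins 33–4.
  Option 6 vs Option 9: Option 6 wins 26–11.
  Option 6 vs Option 3: Option 6 wins 26–11.
  Option 8 vs Option 9: Option 9 wins 37–0.
  Option 8 vs Option 3: Option 3 wins 30–7.
  Option 9 vs Option 3: Option 9 wins 19–18.
Copeland scores (wins − losses):
  Option 6: 3 − 0 = 3
  Option 8: 0 − 3 = -3
  Option 9: 2 − 1 = 1
  Option 3: 1 − 2 = -1
Option 6 has the best Copeland score.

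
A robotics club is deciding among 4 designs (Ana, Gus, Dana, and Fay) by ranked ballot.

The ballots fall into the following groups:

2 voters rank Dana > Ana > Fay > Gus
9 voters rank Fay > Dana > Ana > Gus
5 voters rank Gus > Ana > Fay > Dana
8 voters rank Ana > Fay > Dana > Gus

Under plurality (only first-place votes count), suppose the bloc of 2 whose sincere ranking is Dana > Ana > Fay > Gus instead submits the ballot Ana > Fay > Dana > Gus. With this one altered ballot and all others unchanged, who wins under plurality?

First-place totals with the altered ballot: Ana 10, Gus 5, Dana 0, Fay 9.
The switch changes the winner from Fay to Ana.

Ana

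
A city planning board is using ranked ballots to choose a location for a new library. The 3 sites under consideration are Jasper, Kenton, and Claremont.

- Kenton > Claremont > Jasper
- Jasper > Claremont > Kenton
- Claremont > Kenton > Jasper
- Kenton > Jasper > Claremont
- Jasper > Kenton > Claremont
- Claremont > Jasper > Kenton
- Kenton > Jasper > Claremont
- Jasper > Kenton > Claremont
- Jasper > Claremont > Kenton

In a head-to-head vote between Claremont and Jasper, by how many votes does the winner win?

Ballots ranking Claremont above Jasper: 3.
Ballots ranking Jasper above Claremont: 6.
Jasper wins 6–3, a margin of 3.

3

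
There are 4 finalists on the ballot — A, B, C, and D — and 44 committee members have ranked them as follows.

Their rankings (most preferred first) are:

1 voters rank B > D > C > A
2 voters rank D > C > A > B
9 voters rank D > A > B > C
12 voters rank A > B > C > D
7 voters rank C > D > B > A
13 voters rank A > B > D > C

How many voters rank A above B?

36

Ballots ranking A above B: 2+9+12+13 = 36.
Ballots ranking B above A: 1+7 = 8.
So 36 of 44 voters prefer A to B.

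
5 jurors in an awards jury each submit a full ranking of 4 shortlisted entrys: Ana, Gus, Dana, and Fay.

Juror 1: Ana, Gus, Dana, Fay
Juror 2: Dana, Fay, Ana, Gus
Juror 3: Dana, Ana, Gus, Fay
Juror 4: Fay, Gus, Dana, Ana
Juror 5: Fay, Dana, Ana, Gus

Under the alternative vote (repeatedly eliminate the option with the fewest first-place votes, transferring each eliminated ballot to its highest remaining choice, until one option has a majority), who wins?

Dana

Round 1: Dana 2, Fay 2, Ana 1, Gus 0. Gus has the fewest and is eliminated.
Round 2: Dana 2, Fay 2, Ana 1. Ana has the fewest and is eliminated.
Round 3: Dana 3, Fay 2. Dana has a majority.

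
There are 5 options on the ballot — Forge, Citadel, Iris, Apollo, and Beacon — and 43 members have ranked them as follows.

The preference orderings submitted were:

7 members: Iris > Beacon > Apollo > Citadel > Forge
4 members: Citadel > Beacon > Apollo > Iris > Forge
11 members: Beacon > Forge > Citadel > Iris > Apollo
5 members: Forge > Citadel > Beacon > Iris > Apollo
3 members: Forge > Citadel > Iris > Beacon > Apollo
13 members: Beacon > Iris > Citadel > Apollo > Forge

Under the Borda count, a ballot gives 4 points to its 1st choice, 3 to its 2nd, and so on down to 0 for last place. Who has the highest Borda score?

Beacon

Borda scores:
  Forge: 7·0 + 4·0 + 11·3 + 5·4 + 3·4 + 13·0 = 65
  Citadel: 7·1 + 4·4 + 11·2 + 5·3 + 3·3 + 13·2 = 95
  Iris: 7·4 + 4·1 + 11·1 + 5·1 + 3·2 + 13·3 = 93
  Apollo: 7·2 + 4·2 + 11·0 + 5·0 + 3·0 + 13·1 = 35
  Beacon: 7·3 + 4·3 + 11·4 + 5·2 + 3·1 + 13·4 = 142
Beacon has the highest total.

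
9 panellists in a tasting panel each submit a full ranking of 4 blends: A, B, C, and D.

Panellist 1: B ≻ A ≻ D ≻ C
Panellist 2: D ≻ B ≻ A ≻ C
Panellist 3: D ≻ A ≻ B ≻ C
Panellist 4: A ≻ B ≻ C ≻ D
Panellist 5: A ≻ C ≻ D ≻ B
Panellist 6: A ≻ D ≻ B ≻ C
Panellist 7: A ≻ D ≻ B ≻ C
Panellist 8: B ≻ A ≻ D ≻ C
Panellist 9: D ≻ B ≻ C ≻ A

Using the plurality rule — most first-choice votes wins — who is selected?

First-place vote totals:
  A: 4
  B: 2
  C: 0
  D: 3
A has the most first-place votes.

A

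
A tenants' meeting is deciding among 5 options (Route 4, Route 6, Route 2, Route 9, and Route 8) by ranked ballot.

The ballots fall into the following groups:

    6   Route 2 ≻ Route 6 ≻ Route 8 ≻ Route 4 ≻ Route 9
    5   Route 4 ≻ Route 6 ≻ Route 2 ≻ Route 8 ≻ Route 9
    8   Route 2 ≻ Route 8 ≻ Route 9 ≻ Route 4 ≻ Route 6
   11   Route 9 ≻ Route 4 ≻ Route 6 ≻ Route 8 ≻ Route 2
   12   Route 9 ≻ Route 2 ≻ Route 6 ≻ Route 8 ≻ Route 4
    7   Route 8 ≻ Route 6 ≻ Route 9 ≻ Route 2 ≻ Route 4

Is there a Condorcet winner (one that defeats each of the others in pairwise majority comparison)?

No

Head-to-head results (49 voters total):
Route 4 vs Route 6: Route 6 wins 25–24.
Route 4 vs Route 2: Route 2 wins 33–16.
Route 4 vs Route 9: Route 9 wins 38–11.
Route 4 vs Route 8: Route 8 wins 33–16.
Route 6 vs Route 2: Route 2 wins 26–23.
Route 6 vs Route 9: Route 9 wins 31–18.
Route 6 vs Route 8: Route 6 wins 34–15.
Route 2 vs Route 9: Route 9 wins 30–19.
Route 2 vs Route 8: Route 2 wins 31–18.
Route 9 vs Route 8: Route 8 wins 26–23.
No candidate beats all others: Route 6 beats Route 8 beats Route 9 beats Route 6, a majority cycle.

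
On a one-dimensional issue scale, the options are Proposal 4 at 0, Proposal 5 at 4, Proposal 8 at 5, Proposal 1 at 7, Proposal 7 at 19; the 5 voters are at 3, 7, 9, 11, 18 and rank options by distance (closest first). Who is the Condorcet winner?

Proposal 1

With single-peaked preferences on a line, the Condorcet winner is the candidate closest to the median voter.
The median voter (position 9) is closest to Proposal 1 at 7.
Check: Proposal 1 vs Proposal 8 — voters closer to Proposal 1: 4 of 5.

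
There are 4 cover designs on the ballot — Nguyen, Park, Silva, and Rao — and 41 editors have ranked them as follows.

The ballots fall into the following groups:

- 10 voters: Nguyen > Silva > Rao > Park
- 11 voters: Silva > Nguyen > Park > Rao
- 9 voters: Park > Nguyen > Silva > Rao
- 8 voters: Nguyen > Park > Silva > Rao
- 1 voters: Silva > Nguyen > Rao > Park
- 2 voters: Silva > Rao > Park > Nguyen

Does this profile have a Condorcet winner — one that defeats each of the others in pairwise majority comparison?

Head-to-head results (41 voters total):
Nguyen vs Park: Nguyen wins 30–11.
Nguyen vs Silva: Nguyen wins 27–14.
Nguyen vs Rao: Nguyen wins 39–2.
Park vs Silva: Silva wins 24–17.
Park vs Rao: Park wins 28–13.
Silva vs Rao: Silva wins 41–0.
Nguyen beats each rival — Park (30–11), Silva (27–14), Rao (39–2) — so Nguyen is the Condorcet winner.

Yes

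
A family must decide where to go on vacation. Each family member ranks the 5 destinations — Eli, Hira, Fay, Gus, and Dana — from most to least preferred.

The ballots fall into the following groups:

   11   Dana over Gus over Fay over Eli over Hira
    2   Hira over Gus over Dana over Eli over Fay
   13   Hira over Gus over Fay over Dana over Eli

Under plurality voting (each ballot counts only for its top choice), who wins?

First-place vote totals:
  Eli: 0
  Hira: 15
  Fay: 0
  Gus: 0
  Dana: 11
Hira has the most first-place votes.

Hira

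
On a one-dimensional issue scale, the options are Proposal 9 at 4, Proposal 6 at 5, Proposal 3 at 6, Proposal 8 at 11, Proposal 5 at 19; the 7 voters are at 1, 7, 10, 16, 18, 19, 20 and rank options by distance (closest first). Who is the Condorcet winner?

With single-peaked preferences on a line, the Condorcet winner is the candidate closest to the median voter.
The median voter (position 16) is closest to Proposal 5 at 19.
Check: Proposal 5 vs Proposal 6 — voters closer to Proposal 5: 4 of 7.

Proposal 5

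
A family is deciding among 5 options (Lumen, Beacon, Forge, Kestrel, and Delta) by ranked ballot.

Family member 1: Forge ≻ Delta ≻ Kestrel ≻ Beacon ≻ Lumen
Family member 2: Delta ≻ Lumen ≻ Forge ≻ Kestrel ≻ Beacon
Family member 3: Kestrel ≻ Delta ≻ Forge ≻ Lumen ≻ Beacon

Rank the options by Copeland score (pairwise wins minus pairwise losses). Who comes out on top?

Pairwise results:
  Lumen vs Beacon: Lumen wins 2–1.
  Lumen vs Forge: Forge wins 2–1.
  Lumen vs Kestrel: Kestrel wins 2–1.
  Lumen vs Delta: Delta wins 3–0.
  Beacon vs Forge: Forge wins 3–0.
  Beacon vs Kestrel: Kestrel wins 3–0.
  Beacon vs Delta: Delta wins 3–0.
  Forge vs Kestrel: Forge wins 2–1.
  Forge vs Delta: Delta wins 2–1.
  Kestrel vs Delta: Delta wins 2–1.
Copeland scores (wins − losses):
  Lumen: 1 − 3 = -2
  Beacon: 0 − 4 = -4
  Forge: 3 − 1 = 2
  Kestrel: 2 − 2 = 0
  Delta: 4 − 0 = 4
Delta has the best Copeland score.

Delta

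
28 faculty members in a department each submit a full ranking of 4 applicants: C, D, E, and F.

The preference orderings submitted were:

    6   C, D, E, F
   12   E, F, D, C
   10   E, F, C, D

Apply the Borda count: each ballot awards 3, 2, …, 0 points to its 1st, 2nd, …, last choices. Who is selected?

E

Borda scores:
  C: 6·3 + 12·0 + 10·1 = 28
  D: 6·2 + 12·1 + 10·0 = 24
  E: 6·1 + 12·3 + 10·3 = 72
  F: 6·0 + 12·2 + 10·2 = 44
E has the highest total.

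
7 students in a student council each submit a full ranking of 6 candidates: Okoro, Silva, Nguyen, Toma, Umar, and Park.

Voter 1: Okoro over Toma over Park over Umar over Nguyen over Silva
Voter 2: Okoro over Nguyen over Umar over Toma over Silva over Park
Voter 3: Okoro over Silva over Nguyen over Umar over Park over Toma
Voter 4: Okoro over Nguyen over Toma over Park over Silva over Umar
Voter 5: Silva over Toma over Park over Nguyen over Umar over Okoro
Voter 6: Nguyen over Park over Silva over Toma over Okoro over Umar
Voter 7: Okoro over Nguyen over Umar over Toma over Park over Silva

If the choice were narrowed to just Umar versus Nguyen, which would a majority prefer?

Nguyen

Ballots ranking Umar above Nguyen: 1.
Ballots ranking Nguyen above Umar: 6.
Nguyen wins the head-to-head, 6–1.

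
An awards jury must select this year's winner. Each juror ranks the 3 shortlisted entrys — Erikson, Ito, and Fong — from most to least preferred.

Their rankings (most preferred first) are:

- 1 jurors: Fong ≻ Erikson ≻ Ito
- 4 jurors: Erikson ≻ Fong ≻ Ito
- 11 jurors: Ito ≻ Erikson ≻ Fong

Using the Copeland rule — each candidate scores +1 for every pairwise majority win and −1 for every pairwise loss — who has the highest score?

Pairwise results:
  Erikson vs Ito: Ito wins 11–5.
  Erikson vs Fong: Erikson wins 15–1.
  Ito vs Fong: Ito wins 11–5.
Copeland scores (wins − losses):
  Erikson: 1 − 1 = 0
  Ito: 2 − 0 = 2
  Fong: 0 − 2 = -2
Ito has the best Copeland score.

Ito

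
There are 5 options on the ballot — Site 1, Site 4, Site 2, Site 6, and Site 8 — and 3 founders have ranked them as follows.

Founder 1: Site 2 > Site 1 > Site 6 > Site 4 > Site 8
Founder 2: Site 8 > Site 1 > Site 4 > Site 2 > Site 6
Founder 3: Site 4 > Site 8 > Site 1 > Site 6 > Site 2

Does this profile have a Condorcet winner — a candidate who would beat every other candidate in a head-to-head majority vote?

Head-to-head results (3 voters total):
Site 1 vs Site 4: Site 1 wins 2–1.
Site 1 vs Site 2: Site 1 wins 2–1.
Site 1 vs Site 6: Site 1 wins 3–0.
Site 1 vs Site 8: Site 8 wins 2–1.
Site 4 vs Site 2: Site 4 wins 2–1.
Site 4 vs Site 6: Site 4 wins 2–1.
Site 4 vs Site 8: Site 4 wins 2–1.
Site 2 vs Site 6: Site 2 wins 2–1.
Site 2 vs Site 8: Site 8 wins 2–1.
Site 6 vs Site 8: Site 8 wins 2–1.
No candidate beats all others: Site 1 beats Site 4 beats Site 8 beats Site 1, a majority cycle.

No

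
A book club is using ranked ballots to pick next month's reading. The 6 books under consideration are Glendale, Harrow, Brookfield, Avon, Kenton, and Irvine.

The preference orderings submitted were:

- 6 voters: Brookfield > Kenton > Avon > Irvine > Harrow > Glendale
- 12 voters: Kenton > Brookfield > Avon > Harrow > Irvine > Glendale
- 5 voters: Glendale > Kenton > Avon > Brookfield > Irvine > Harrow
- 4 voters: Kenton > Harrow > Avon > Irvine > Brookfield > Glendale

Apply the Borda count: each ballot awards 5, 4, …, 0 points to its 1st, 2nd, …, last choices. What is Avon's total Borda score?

Borda scores:
  Glendale: 6·0 + 12·0 + 5·5 + 4·0 = 25
  Harrow: 6·1 + 12·2 + 5·0 + 4·4 = 46
  Brookfield: 6·5 + 12·4 + 5·2 + 4·1 = 92
  Avon: 6·3 + 12·3 + 5·3 + 4·3 = 81
  Kenton: 6·4 + 12·5 + 5·4 + 4·5 = 124
  Irvine: 6·2 + 12·1 + 5·1 + 4·2 = 37

81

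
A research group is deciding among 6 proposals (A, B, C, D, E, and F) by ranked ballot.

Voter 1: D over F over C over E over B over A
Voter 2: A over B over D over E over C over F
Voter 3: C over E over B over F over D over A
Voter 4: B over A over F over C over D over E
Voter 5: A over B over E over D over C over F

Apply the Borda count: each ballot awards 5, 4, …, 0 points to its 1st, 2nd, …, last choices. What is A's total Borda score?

14

Borda scores:
  A: 0 + 5 + 0 + 4 + 5 = 14
  B: 1 + 4 + 3 + 5 + 4 = 17
  C: 3 + 1 + 5 + 2 + 1 = 12
  D: 5 + 3 + 1 + 1 + 2 = 12
  E: 2 + 2 + 4 + 0 + 3 = 11
  F: 4 + 0 + 2 + 3 + 0 = 9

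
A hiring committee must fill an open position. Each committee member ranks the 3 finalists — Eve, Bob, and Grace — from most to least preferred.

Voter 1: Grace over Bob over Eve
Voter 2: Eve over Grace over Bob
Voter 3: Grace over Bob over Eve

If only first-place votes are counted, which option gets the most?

Grace

First-place vote totals:
  Eve: 1
  Bob: 0
  Grace: 2
Grace has the most first-place votes.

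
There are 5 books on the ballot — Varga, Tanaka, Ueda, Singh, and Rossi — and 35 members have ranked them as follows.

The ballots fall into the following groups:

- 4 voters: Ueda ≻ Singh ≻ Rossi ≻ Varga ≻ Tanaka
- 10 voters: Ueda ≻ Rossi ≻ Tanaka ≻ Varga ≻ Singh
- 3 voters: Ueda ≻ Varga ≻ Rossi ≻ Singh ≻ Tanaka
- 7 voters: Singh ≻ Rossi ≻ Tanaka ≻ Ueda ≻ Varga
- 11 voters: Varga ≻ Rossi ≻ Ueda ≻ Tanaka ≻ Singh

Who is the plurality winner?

First-place vote totals:
  Varga: 11
  Tanaka: 0
  Ueda: 17
  Singh: 7
  Rossi: 0
Ueda has the most first-place votes.

Ueda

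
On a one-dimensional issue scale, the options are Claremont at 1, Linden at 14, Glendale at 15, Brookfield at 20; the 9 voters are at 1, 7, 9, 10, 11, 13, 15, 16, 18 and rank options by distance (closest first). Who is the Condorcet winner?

Linden

With single-peaked preferences on a line, the Condorcet winner is the candidate closest to the median voter.
The median voter (position 11) is closest to Linden at 14.
Check: Linden vs Glendale — voters closer to Linden: 6 of 9.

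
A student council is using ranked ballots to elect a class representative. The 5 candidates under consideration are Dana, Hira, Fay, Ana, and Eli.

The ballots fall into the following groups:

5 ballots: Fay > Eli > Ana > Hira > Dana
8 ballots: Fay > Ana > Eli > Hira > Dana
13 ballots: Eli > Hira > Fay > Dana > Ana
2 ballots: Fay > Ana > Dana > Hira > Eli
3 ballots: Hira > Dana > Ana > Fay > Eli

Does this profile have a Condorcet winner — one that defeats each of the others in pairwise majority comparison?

No

Head-to-head results (31 voters total):
Dana vs Hira: Hira wins 29–2.
Dana vs Fay: Fay wins 28–3.
Dana vs Ana: Dana wins 16–15.
Dana vs Eli: Eli wins 26–5.
Hira vs Fay: Hira wins 16–15.
Hira vs Ana: Hira wins 16–15.
Hira vs Eli: Eli wins 26–5.
Fay vs Ana: Fay wins 28–3.
Fay vs Eli: Fay wins 18–13.
Ana vs Eli: Eli wins 18–13.
No candidate beats all others: Hira beats Fay beats Eli beats Hira, a majority cycle.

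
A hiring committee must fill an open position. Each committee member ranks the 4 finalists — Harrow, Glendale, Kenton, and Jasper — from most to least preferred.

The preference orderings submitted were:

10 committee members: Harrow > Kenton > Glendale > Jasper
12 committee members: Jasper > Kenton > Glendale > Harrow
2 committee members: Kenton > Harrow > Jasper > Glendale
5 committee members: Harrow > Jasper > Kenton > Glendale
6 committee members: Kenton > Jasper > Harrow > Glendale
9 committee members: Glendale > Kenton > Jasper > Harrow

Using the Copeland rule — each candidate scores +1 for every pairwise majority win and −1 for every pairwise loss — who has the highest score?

Kenton

Pairwise results:
  Harrow vs Glendale: Harrow wins 23–21.
  Harrow vs Kenton: Kenton wins 29–15.
  Harrow vs Jasper: Jasper wins 27–17.
  Glendale vs Kenton: Kenton wins 35–9.
  Glendale vs Jasper: Jasper wins 25–19.
  Kenton vs Jasper: Kenton wins 27–17.
Copeland scores (wins − losses):
  Harrow: 1 − 2 = -1
  Glendale: 0 − 3 = -3
  Kenton: 3 − 0 = 3
  Jasper: 2 − 1 = 1
Kenton has the best Copeland score.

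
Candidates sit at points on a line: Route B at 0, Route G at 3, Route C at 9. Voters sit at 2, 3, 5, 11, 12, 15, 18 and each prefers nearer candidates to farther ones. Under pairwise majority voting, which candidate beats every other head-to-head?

With single-peaked preferences on a line, the Condorcet winner is the candidate closest to the median voter.
The median voter (position 11) is closest to Route C at 9.
Check: Route C vs Route G — voters closer to Route C: 4 of 7.

Route C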